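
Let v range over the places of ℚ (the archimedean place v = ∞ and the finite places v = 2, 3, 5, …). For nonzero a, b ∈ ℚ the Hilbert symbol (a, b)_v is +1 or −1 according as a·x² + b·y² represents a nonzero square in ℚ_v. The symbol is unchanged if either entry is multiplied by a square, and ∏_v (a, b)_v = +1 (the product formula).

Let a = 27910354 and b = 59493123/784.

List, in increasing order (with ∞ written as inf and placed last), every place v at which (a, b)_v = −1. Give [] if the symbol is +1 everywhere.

[2, 19, 31, 43]

(a, b) ≡ (77314, 734483) mod (ℚ^×)²; places V = {2, 3, 7, 19, 29, 31, 43, ∞}.
(a,b)_3: α=0, u≡1; β=4, v≡2 (mod 3); (1|3)=+1, (2|3)=-1; sign (−1)^0·+1^4·-1^0 = +1.
(a,b)_43: α=1, u≡36; β=1, v≡38 (mod 43); (36|43)=+1, (38|43)=+1; sign (−1)^1·+1^1·+1^1 = -1.
(a,b)_31: α=1, u≡1; β=1, v≡19 (mod 31); (1|31)=+1, (19|31)=+1; sign (−1)^1·+1^1·+1^1 = -1.
(a,b)_2: α=1, β=-4; u≡1, v≡3 (mod 8); ε(u)ε(v)=0·1, αω(v)=1·1, βω(u)=-4·0; sum ≡ 1  ⇒  -1.
(a,b)_29: α=1, u≡3; β=1, v≡27 (mod 29); (3|29)=-1, (27|29)=-1; sign (−1)^0·-1^1·-1^1 = +1.
(a,b)_∞: sgn(77314)=+, sgn(734483)=+, so +1.
(a,b)_7: α=0, u≡3; β=-2, v≡2 (mod 7); (3|7)=-1, (2|7)=+1; sign (−1)^0·-1^-2·+1^0 = +1.
(a,b)_19: α=2, u≡3; β=1, v≡11 (mod 19); (3|19)=-1, (11|19)=+1; sign (−1)^0·-1^1·+1^2 = -1.
Ram(77314, 734483) = {2, 19, 31, 43}; no ℚ_2-point on the conic.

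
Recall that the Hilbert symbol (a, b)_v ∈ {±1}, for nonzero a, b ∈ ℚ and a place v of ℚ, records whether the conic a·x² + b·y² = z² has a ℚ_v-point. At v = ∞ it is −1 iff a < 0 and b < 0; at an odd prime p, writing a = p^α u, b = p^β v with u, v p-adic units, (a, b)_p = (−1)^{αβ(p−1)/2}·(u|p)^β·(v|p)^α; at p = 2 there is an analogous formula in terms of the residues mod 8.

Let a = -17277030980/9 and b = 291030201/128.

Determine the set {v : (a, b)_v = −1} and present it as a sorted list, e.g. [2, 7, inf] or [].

(a, b) ≡ (-37145, 67298) mod (ℚ^×)²; places V = {2, 3, 5, 7, 11, 17, 19, 23, 31, ∞}.
(a,b)_31: α=2, u≡30; β=2, v≡16 (mod 31); (30|31)=-1, (16|31)=+1; sign (−1)^0·-1^2·+1^2 = +1.
(a,b)_2: α=2, β=-7; u≡7, v≡1 (mod 8); ε(u)ε(v)=1·0, αω(v)=2·0, βω(u)=-7·0; sum ≡ 0  ⇒  +1.
(a,b)_17: α=1, u≡13; β=0, v≡3 (mod 17); (13|17)=+1, (3|17)=-1; sign (−1)^0·+1^0·-1^1 = -1.
(a,b)_23: α=1, u≡13; β=1, v≡17 (mod 23); (13|23)=+1, (17|23)=-1; sign (−1)^1·+1^1·-1^1 = +1.
(a,b)_∞: sgn(-37145)=−, sgn(67298)=+, so +1.
(a,b)_3: α=-2, u≡1; β=2, v≡2 (mod 3); (1|3)=+1, (2|3)=-1; sign (−1)^0·+1^2·-1^-2 = +1.
(a,b)_11: α=2, u≡6; β=1, v≡2 (mod 11); (6|11)=-1, (2|11)=-1; sign (−1)^0·-1^1·-1^2 = -1.
(a,b)_19: α=1, u≡3; β=1, v≡12 (mod 19); (3|19)=-1, (12|19)=-1; sign (−1)^1·-1^1·-1^1 = -1.
(a,b)_5: α=1, u≡1; β=0, v≡2 (mod 5); (1|5)=+1, (2|5)=-1; sign (−1)^0·+1^0·-1^1 = -1.
(a,b)_7: α=0, u≡4; β=1, v≡3 (mod 7); (4|7)=+1, (3|7)=-1; sign (−1)^0·+1^1·-1^0 = +1.
Ram(-37145, 67298) = {5, 11, 17, 19}; no ℚ_5-point on the conic.

[5, 11, 17, 19]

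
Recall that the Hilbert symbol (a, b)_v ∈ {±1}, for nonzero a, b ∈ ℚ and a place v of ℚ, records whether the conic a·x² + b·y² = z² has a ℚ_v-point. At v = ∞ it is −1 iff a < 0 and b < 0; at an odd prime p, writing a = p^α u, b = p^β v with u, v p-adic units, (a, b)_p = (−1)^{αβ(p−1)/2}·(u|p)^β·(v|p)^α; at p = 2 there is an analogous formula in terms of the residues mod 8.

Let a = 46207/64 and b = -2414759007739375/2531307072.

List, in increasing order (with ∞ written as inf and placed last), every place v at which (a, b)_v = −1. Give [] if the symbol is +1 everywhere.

[19, 23]

Mod squares: a ≡ 943, b ≡ -53751. Check v ∈ {∞, 2, 3, 5, 7, 11, 17, 19, 23, 41}.
v=2: v_2(a)=-6, v_2(b)=-6; units ≡ 7, 1 (mod 8); ε·ε+αω+βω = 1·0+-6·0+-6·0 ≡ 0  ⇒  (a,b)_2 = +1.
v=11: a=11^0·(≡2), b=11^4·(≡2) mod 11; (2|11)=-1, (2|11)=-1; (−1)^{0·4·5}·(-1)^4·(-1)^0 = +1.
v=7: a=7^2·(≡5), b=7^-4·(≡2) mod 7; (5|7)=-1, (2|7)=+1; (−1)^{2·-4·3}·(-1)^-4·(+1)^2 = +1.
v=17: a=17^0·(≡4), b=17^-2·(≡6) mod 17; (4|17)=+1, (6|17)=-1; (−1)^{0·-2·8}·(+1)^-2·(-1)^0 = +1.
v=41: a=41^1·(≡8), b=41^1·(≡33) mod 41; (8|41)=+1, (33|41)=+1; (−1)^{1·1·20}·(+1)^1·(+1)^1 = +1.
v=5: a=5^0·(≡3), b=5^4·(≡1) mod 5; (3|5)=-1, (1|5)=+1; (−1)^{0·4·2}·(-1)^4·(+1)^0 = +1.
v=19: a=19^0·(≡8), b=19^-1·(≡18) mod 19; (8|19)=-1, (18|19)=-1; (−1)^{0·-1·9}·(-1)^-1·(-1)^0 = -1.
v=3: a=3^0·(≡1), b=3^-1·(≡2) mod 3; (1|3)=+1, (2|3)=-1; (−1)^{0·-1·1}·(+1)^-1·(-1)^0 = +1.
v=23: a=23^1·(≡3), b=23^5·(≡6) mod 23; (3|23)=+1, (6|23)=+1; (−1)^{1·5·11}·(+1)^5·(+1)^1 = -1.
v=∞: 943 > 0 and -53751 < 0  ⇒  (a,b)_∞ = +1.
Ram(943, -53751) = {19, 23}; no ℚ_19-point on the conic.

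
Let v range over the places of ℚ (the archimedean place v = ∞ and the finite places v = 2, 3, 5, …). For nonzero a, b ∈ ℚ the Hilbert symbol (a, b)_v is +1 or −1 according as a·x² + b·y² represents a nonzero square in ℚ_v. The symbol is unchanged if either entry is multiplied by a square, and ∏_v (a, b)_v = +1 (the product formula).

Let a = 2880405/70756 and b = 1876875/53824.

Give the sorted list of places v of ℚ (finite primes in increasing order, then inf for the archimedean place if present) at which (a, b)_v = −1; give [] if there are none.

(a, b) ≡ (5, 3003) mod (ℚ^×)²; places V = {2, 3, 5, 7, 11, 13, 19, 23, 29, ∞}.
(a,b)_7: α=-2, u≡5; β=1, v≡4 (mod 7); (5|7)=-1, (4|7)=+1; sign (−1)^0·-1^1·+1^-2 = -1.
(a,b)_5: α=1, u≡1; β=4, v≡2 (mod 5); (1|5)=+1, (2|5)=-1; sign (−1)^0·+1^4·-1^1 = -1.
(a,b)_29: α=0, u≡5; β=-2, v≡4 (mod 29); (5|29)=+1, (4|29)=+1; sign (−1)^0·+1^-2·+1^0 = +1.
(a,b)_13: α=0, u≡6; β=1, v≡9 (mod 13); (6|13)=-1, (9|13)=+1; sign (−1)^0·-1^1·+1^0 = -1.
(a,b)_3: α=2, u≡2; β=1, v≡2 (mod 3); (2|3)=-1, (2|3)=-1; sign (−1)^0·-1^1·-1^2 = -1.
(a,b)_19: α=-2, u≡4; β=0, v≡7 (mod 19); (4|19)=+1, (7|19)=+1; sign (−1)^0·+1^0·+1^-2 = +1.
(a,b)_23: α=2, u≡5; β=0, v≡13 (mod 23); (5|23)=-1, (13|23)=+1; sign (−1)^0·-1^0·+1^2 = +1.
(a,b)_11: α=2, u≡3; β=1, v≡4 (mod 11); (3|11)=+1, (4|11)=+1; sign (−1)^0·+1^1·+1^2 = +1.
(a,b)_∞: sgn(5)=+, sgn(3003)=+, so +1.
(a,b)_2: α=-2, β=-6; u≡5, v≡3 (mod 8); ε(u)ε(v)=0·1, αω(v)=-2·1, βω(u)=-6·1; sum ≡ 0  ⇒  +1.
|Ram(5, 3003)| = 4, even; anisotropic at {3, 5, 7, 13}.

[3, 5, 7, 13]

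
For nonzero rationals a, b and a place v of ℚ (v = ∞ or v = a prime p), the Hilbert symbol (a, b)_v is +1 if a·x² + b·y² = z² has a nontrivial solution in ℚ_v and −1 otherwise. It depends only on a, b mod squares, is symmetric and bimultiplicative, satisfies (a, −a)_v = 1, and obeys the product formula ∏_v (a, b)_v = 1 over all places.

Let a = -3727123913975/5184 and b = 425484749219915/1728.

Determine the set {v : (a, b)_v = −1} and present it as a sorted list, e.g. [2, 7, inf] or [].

(a, b) ≡ (-3413039, 69002745) mod (ℚ^×)²; places V = {2, 3, 5, 7, 11, 17, 19, 23, 29, 31, 43, ∞}.
(a,b)_43: α=1, u≡37; β=1, v≡25 (mod 43); (37|43)=-1, (25|43)=+1; sign (−1)^1·-1^1·+1^1 = +1.
(a,b)_17: α=1, u≡12; β=3, v≡12 (mod 17); (12|17)=-1, (12|17)=-1; sign (−1)^0·-1^3·-1^1 = +1.
(a,b)_23: α=1, u≡18; β=2, v≡8 (mod 23); (18|23)=+1, (8|23)=+1; sign (−1)^0·+1^2·+1^1 = +1.
(a,b)_5: α=2, u≡4; β=1, v≡1 (mod 5); (4|5)=+1, (1|5)=+1; sign (−1)^0·+1^1·+1^2 = +1.
(a,b)_19: α=2, u≡16; β=0, v≡15 (mod 19); (16|19)=+1, (15|19)=-1; sign (−1)^0·+1^0·-1^2 = +1.
(a,b)_3: α=-4, u≡1; β=-3, v≡2 (mod 3); (1|3)=+1, (2|3)=-1; sign (−1)^0·+1^-3·-1^-4 = +1.
(a,b)_11: α=2, u≡6; β=2, v≡9 (mod 11); (6|11)=-1, (9|11)=+1; sign (−1)^0·-1^2·+1^2 = +1.
(a,b)_7: α=1, u≡1; β=1, v≡1 (mod 7); (1|7)=+1, (1|7)=+1; sign (−1)^1·+1^1·+1^1 = -1.
(a,b)_29: α=1, u≡22; β=1, v≡7 (mod 29); (22|29)=+1, (7|29)=+1; sign (−1)^0·+1^1·+1^1 = +1.
(a,b)_∞: sgn(-3413039)=−, sgn(69002745)=+, so +1.
(a,b)_31: α=0, u≡15; β=1, v≡5 (mod 31); (15|31)=-1, (5|31)=+1; sign (−1)^0·-1^1·+1^0 = -1.
(a,b)_2: α=-6, β=-6; u≡1, v≡1 (mod 8); ε(u)ε(v)=0·0, αω(v)=-6·0, βω(u)=-6·0; sum ≡ 0  ⇒  +1.
(-3413039, 69002745 / ℚ) ramifies at {7, 31}: a division algebra.

[7, 31]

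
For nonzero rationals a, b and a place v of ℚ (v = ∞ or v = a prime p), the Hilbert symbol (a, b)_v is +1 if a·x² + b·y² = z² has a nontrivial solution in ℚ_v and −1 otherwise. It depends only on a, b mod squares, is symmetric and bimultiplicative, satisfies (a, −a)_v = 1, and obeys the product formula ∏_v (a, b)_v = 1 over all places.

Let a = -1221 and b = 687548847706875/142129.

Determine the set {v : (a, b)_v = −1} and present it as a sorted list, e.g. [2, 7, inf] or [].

(a, b) ≡ (-1221, 11) mod (ℚ^×)²; places V = {2, 3, 5, 7, 11, 13, 29, 37, ∞}.
(a,b)_7: α=0, u≡4; β=2, v≡1 (mod 7); (4|7)=+1, (1|7)=+1; sign (−1)^0·+1^2·+1^0 = +1.
(a,b)_2: α=0, β=0; u≡3, v≡3 (mod 8); ε(u)ε(v)=1·1, αω(v)=0·1, βω(u)=0·1; sum ≡ 1  ⇒  -1.
(a,b)_∞: sgn(-1221)=−, sgn(11)=+, so +1.
(a,b)_37: α=1, u≡4; β=4, v≡36 (mod 37); (4|37)=+1, (36|37)=+1; sign (−1)^0·+1^4·+1^1 = +1.
(a,b)_29: α=0, u≡26; β=-2, v≡3 (mod 29); (26|29)=-1, (3|29)=-1; sign (−1)^0·-1^-2·-1^0 = +1.
(a,b)_11: α=1, u≡10; β=3, v≡3 (mod 11); (10|11)=-1, (3|11)=+1; sign (−1)^1·-1^3·+1^1 = +1.
(a,b)_5: α=0, u≡4; β=4, v≡4 (mod 5); (4|5)=+1, (4|5)=+1; sign (−1)^0·+1^4·+1^0 = +1.
(a,b)_13: α=0, u≡1; β=-2, v≡7 (mod 13); (1|13)=+1, (7|13)=-1; sign (−1)^0·+1^-2·-1^0 = +1.
(a,b)_3: α=1, u≡1; β=2, v≡2 (mod 3); (1|3)=+1, (2|3)=-1; sign (−1)^0·+1^2·-1^1 = -1.
(-1221, 11 / ℚ) ramifies at {2, 3}: a division algebra.

[2, 3]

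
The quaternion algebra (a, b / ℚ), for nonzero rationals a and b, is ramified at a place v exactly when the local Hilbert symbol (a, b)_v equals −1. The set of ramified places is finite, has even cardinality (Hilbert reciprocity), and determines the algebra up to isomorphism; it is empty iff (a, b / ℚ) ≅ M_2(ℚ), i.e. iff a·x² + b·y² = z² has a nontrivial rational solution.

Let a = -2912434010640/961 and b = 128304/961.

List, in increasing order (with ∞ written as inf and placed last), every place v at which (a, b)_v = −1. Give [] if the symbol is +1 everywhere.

[2, 23]

(a, b) ≡ (-6225065, 11) mod (ℚ^×)²; places V = {2, 3, 5, 7, 11, 19, 23, 31, 37, ∞}.
(a,b)_23: α=1, u≡18; β=0, v≡21 (mod 23); (18|23)=+1, (21|23)=-1; sign (−1)^0·+1^0·-1^1 = -1.
(a,b)_31: α=-2, u≡25; β=-2, v≡26 (mod 31); (25|31)=+1, (26|31)=-1; sign (−1)^0·+1^-2·-1^-2 = +1.
(a,b)_19: α=3, u≡9; β=0, v≡17 (mod 19); (9|19)=+1, (17|19)=+1; sign (−1)^0·+1^0·+1^3 = +1.
(a,b)_7: α=1, u≡5; β=0, v≡4 (mod 7); (5|7)=-1, (4|7)=+1; sign (−1)^0·-1^0·+1^1 = +1.
(a,b)_37: α=1, u≡20; β=0, v≡12 (mod 37); (20|37)=-1, (12|37)=+1; sign (−1)^0·-1^0·+1^1 = +1.
(a,b)_2: α=4, β=4; u≡7, v≡3 (mod 8); ε(u)ε(v)=1·1, αω(v)=4·1, βω(u)=4·0; sum ≡ 1  ⇒  -1.
(a,b)_11: α=1, u≡2; β=1, v≡1 (mod 11); (2|11)=-1, (1|11)=+1; sign (−1)^1·-1^1·+1^1 = +1.
(a,b)_∞: sgn(-6225065)=−, sgn(11)=+, so +1.
(a,b)_3: α=4, u≡1; β=6, v≡2 (mod 3); (1|3)=+1, (2|3)=-1; sign (−1)^0·+1^6·-1^4 = +1.
(a,b)_5: α=1, u≡2; β=0, v≡4 (mod 5); (2|5)=-1, (4|5)=+1; sign (−1)^0·-1^0·+1^1 = +1.
|Ram(-6225065, 11)| = 2, even; anisotropic at {2, 23}.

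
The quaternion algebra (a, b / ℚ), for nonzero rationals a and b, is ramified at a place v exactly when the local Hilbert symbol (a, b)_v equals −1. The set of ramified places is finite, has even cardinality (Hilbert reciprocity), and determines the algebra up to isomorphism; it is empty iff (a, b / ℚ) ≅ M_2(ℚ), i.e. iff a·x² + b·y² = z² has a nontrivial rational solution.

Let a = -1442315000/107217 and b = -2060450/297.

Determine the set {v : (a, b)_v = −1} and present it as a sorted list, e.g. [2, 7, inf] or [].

(a, b) ≡ (-462, -66) mod (ℚ^×)²; places V = {2, 3, 5, 7, 11, 19, 29, ∞}.
(a,b)_7: α=3, u≡1; β=2, v≡2 (mod 7); (1|7)=+1, (2|7)=+1; sign (−1)^0·+1^2·+1^3 = +1.
(a,b)_19: α=-2, u≡13; β=0, v≡2 (mod 19); (13|19)=-1, (2|19)=-1; sign (−1)^0·-1^0·-1^-2 = +1.
(a,b)_∞: sgn(-462)=−, sgn(-66)=−, so -1.
(a,b)_5: α=4, u≡3; β=2, v≡1 (mod 5); (3|5)=-1, (1|5)=+1; sign (−1)^0·-1^2·+1^4 = +1.
(a,b)_3: α=-3, u≡2; β=-3, v≡2 (mod 3); (2|3)=-1, (2|3)=-1; sign (−1)^1·-1^-3·-1^-3 = -1.
(a,b)_2: α=3, β=1; u≡1, v≡7 (mod 8); ε(u)ε(v)=0·1, αω(v)=3·0, βω(u)=1·0; sum ≡ 0  ⇒  +1.
(a,b)_11: α=-1, u≡6; β=-1, v≡3 (mod 11); (6|11)=-1, (3|11)=+1; sign (−1)^1·-1^-1·+1^-1 = +1.
(a,b)_29: α=2, u≡15; β=2, v≡27 (mod 29); (15|29)=-1, (27|29)=-1; sign (−1)^0·-1^2·-1^2 = +1.
(-462, -66 / ℚ) ramifies at {3, ∞}: a division algebra.

[3, inf]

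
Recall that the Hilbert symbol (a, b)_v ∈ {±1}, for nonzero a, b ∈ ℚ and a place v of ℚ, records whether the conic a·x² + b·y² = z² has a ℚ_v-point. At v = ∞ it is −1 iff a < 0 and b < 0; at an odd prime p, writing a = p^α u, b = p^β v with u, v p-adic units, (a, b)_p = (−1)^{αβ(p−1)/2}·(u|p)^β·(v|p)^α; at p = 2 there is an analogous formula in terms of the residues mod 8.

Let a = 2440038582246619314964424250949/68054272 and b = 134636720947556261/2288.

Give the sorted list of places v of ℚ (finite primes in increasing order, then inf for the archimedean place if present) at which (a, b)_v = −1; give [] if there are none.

[7, 11, 13, 31]

Mod squares: a ≡ 96577, b ≡ 13560547. Check v ∈ {∞, 2, 7, 11, 13, 17, 19, 23, 31}.
v=7: a=7^6·(≡3), b=7^3·(≡6) mod 7; (3|7)=-1, (6|7)=-1; (−1)^{6·3·3}·(-1)^3·(-1)^6 = -1.
v=19: a=19^5·(≡14), b=19^3·(≡11) mod 19; (14|19)=-1, (11|19)=+1; (−1)^{5·3·9}·(-1)^3·(+1)^5 = +1.
v=2: v_2(a)=-8, v_2(b)=-4; units ≡ 1, 3 (mod 8); ε·ε+αω+βω = 0·1+-8·1+-4·0 ≡ 0  ⇒  (a,b)_2 = +1.
v=11: a=11^-2·(≡10), b=11^-1·(≡6) mod 11; (10|11)=-1, (6|11)=-1; (−1)^{-2·-1·5}·(-1)^-1·(-1)^-2 = -1.
v=∞: 96577 > 0 and 13560547 > 0  ⇒  (a,b)_∞ = +1.
v=31: a=31^6·(≡11), b=31^3·(≡15) mod 31; (11|31)=-1, (15|31)=-1; (−1)^{6·3·15}·(-1)^3·(-1)^6 = -1.
v=23: a=23^1·(≡1), b=23^1·(≡17) mod 23; (1|23)=+1, (17|23)=-1; (−1)^{1·1·11}·(+1)^1·(-1)^1 = +1.
v=13: a=13^-3·(≡8), b=13^-1·(≡10) mod 13; (8|13)=-1, (10|13)=+1; (−1)^{-3·-1·6}·(-1)^-1·(+1)^-3 = -1.
v=17: a=17^7·(≡10), b=17^4·(≡9) mod 17; (10|17)=-1, (9|17)=+1; (−1)^{7·4·8}·(-1)^4·(+1)^7 = +1.
|Ram(96577, 13560547)| = 4, even; anisotropic at {7, 11, 13, 31}.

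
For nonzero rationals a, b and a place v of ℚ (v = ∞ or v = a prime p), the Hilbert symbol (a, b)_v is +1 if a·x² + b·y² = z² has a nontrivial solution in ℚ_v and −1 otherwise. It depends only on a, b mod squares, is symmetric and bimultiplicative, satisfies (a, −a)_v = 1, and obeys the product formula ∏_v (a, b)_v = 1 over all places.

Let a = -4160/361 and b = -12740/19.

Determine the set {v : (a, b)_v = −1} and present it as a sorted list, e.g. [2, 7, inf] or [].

(a, b) ≡ (-65, -1235) mod (ℚ^×)²; places V = {2, 5, 7, 13, 19, ∞}.
(a,b)_7: α=0, u≡3; β=2, v≡4 (mod 7); (3|7)=-1, (4|7)=+1; sign (−1)^0·-1^2·+1^0 = +1.
(a,b)_13: α=1, u≡7; β=1, v≡10 (mod 13); (7|13)=-1, (10|13)=+1; sign (−1)^0·-1^1·+1^1 = -1.
(a,b)_19: α=-2, u≡1; β=-1, v≡9 (mod 19); (1|19)=+1, (9|19)=+1; sign (−1)^0·+1^-1·+1^-2 = +1.
(a,b)_∞: sgn(-65)=−, sgn(-1235)=−, so -1.
(a,b)_2: α=6, β=2; u≡7, v≡5 (mod 8); ε(u)ε(v)=1·0, αω(v)=6·1, βω(u)=2·0; sum ≡ 0  ⇒  +1.
(a,b)_5: α=1, u≡3; β=1, v≡3 (mod 5); (3|5)=-1, (3|5)=-1; sign (−1)^0·-1^1·-1^1 = +1.
(-65, -1235 / ℚ) ramifies at {13, ∞}: a division algebra.

[13, inf]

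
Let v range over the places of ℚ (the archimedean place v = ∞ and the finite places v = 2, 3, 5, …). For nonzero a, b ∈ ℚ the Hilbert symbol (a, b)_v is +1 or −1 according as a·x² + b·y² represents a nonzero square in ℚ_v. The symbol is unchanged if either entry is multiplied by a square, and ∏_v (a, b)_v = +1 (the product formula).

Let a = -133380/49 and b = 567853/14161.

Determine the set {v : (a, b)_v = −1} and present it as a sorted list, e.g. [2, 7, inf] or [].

(a, b) ≡ (-3705, 13) mod (ℚ^×)²; places V = {2, 3, 5, 7, 11, 13, 17, 19, ∞}.
(a,b)_2: α=2, β=0; u≡7, v≡5 (mod 8); ε(u)ε(v)=1·0, αω(v)=2·1, βω(u)=0·0; sum ≡ 0  ⇒  +1.
(a,b)_19: α=1, u≡13; β=2, v≡12 (mod 19); (13|19)=-1, (12|19)=-1; sign (−1)^0·-1^2·-1^1 = -1.
(a,b)_11: α=0, u≡10; β=2, v≡10 (mod 11); (10|11)=-1, (10|11)=-1; sign (−1)^0·-1^2·-1^0 = +1.
(a,b)_5: α=1, u≡1; β=0, v≡3 (mod 5); (1|5)=+1, (3|5)=-1; sign (−1)^0·+1^0·-1^1 = -1.
(a,b)_17: α=0, u≡16; β=-2, v≡16 (mod 17); (16|17)=+1, (16|17)=+1; sign (−1)^0·+1^-2·+1^0 = +1.
(a,b)_7: α=-2, u≡5; β=-2, v≡3 (mod 7); (5|7)=-1, (3|7)=-1; sign (−1)^0·-1^-2·-1^-2 = +1.
(a,b)_13: α=1, u≡1; β=1, v≡10 (mod 13); (1|13)=+1, (10|13)=+1; sign (−1)^0·+1^1·+1^1 = +1.
(a,b)_∞: sgn(-3705)=−, sgn(13)=+, so +1.
(a,b)_3: α=3, u≡1; β=0, v≡1 (mod 3); (1|3)=+1, (1|3)=+1; sign (−1)^0·+1^0·+1^3 = +1.
|Ram(-3705, 13)| = 2, even; anisotropic at {5, 19}.

[5, 19]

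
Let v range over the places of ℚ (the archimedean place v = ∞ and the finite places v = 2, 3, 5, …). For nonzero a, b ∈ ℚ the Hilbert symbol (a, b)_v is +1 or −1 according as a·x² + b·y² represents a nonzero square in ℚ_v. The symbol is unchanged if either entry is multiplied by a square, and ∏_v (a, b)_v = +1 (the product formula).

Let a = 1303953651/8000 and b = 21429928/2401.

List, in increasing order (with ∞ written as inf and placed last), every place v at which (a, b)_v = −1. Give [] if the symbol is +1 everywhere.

Mod squares: a ≡ 14784055, b ≡ 18538. Check v ∈ {∞, 2, 3, 5, 7, 11, 13, 17, 23, 29, 31}.
v=5: a=5^-3·(≡4), b=5^0·(≡3) mod 5; (4|5)=+1, (3|5)=-1; (−1)^{-3·0·2}·(+1)^0·(-1)^-3 = -1.
v=17: a=17^0·(≡5), b=17^2·(≡8) mod 17; (5|17)=-1, (8|17)=+1; (−1)^{0·2·8}·(-1)^2·(+1)^0 = +1.
v=29: a=29^1·(≡22), b=29^0·(≡24) mod 29; (22|29)=+1, (24|29)=+1; (−1)^{1·0·14}·(+1)^0·(+1)^1 = +1.
v=23: a=23^1·(≡13), b=23^1·(≡16) mod 23; (13|23)=+1, (16|23)=+1; (−1)^{1·1·11}·(+1)^1·(+1)^1 = -1.
v=31: a=31^1·(≡10), b=31^1·(≡8) mod 31; (10|31)=+1, (8|31)=+1; (−1)^{1·1·15}·(+1)^1·(+1)^1 = -1.
v=∞: 14784055 > 0 and 18538 > 0  ⇒  (a,b)_∞ = +1.
v=2: v_2(a)=-6, v_2(b)=3; units ≡ 7, 5 (mod 8); ε·ε+αω+βω = 1·0+-6·1+3·0 ≡ 0  ⇒  (a,b)_2 = +1.
v=13: a=13^1·(≡8), b=13^1·(≡12) mod 13; (8|13)=-1, (12|13)=+1; (−1)^{1·1·6}·(-1)^1·(+1)^1 = -1.
v=3: a=3^2·(≡1), b=3^0·(≡1) mod 3; (1|3)=+1, (1|3)=+1; (−1)^{2·0·1}·(+1)^0·(+1)^2 = +1.
v=7: a=7^2·(≡6), b=7^-4·(≡2) mod 7; (6|7)=-1, (2|7)=+1; (−1)^{2·-4·3}·(-1)^-4·(+1)^2 = +1.
v=11: a=11^1·(≡9), b=11^0·(≡1) mod 11; (9|11)=+1, (1|11)=+1; (−1)^{1·0·5}·(+1)^0·(+1)^1 = +1.
(14784055, 18538 / ℚ) ramifies at {5, 13, 23, 31}: a division algebra.

[5, 13, 23, 31]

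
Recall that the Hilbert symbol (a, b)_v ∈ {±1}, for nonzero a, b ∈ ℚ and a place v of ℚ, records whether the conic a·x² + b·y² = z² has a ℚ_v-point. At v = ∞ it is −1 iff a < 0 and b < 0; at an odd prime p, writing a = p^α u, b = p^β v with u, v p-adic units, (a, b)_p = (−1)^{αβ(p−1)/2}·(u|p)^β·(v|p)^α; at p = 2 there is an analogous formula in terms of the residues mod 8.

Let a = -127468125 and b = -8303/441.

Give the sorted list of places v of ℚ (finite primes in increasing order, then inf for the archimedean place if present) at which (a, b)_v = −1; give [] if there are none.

[17, 23, 43, inf]

Mod squares: a ≡ -22661, b ≡ -23. Check v ∈ {∞, 2, 3, 5, 7, 17, 19, 23, 31, 43}.
v=19: a=19^0·(≡6), b=19^2·(≡18) mod 19; (6|19)=+1, (18|19)=-1; (−1)^{0·2·9}·(+1)^2·(-1)^0 = +1.
v=7: a=7^0·(≡6), b=7^-2·(≡3) mod 7; (6|7)=-1, (3|7)=-1; (−1)^{0·-2·3}·(-1)^-2·(-1)^0 = +1.
v=∞: -22661 < 0 and -23 < 0  ⇒  (a,b)_∞ = -1.
v=23: a=23^0·(≡14), b=23^1·(≡19) mod 23; (14|23)=-1, (19|23)=-1; (−1)^{0·1·11}·(-1)^1·(-1)^0 = -1.
v=43: a=43^1·(≡2), b=43^0·(≡27) mod 43; (2|43)=-1, (27|43)=-1; (−1)^{1·0·21}·(-1)^0·(-1)^1 = -1.
v=3: a=3^2·(≡1), b=3^-2·(≡1) mod 3; (1|3)=+1, (1|3)=+1; (−1)^{2·-2·1}·(+1)^-2·(+1)^2 = +1.
v=5: a=5^4·(≡1), b=5^0·(≡2) mod 5; (1|5)=+1, (2|5)=-1; (−1)^{4·0·2}·(+1)^0·(-1)^4 = +1.
v=31: a=31^1·(≡27), b=31^0·(≡14) mod 31; (27|31)=-1, (14|31)=+1; (−1)^{1·0·15}·(-1)^0·(+1)^1 = +1.
v=2: v_2(a)=0, v_2(b)=0; units ≡ 3, 1 (mod 8); ε·ε+αω+βω = 1·0+0·0+0·1 ≡ 0  ⇒  (a,b)_2 = +1.
v=17: a=17^1·(≡14), b=17^0·(≡7) mod 17; (14|17)=-1, (7|17)=-1; (−1)^{1·0·8}·(-1)^0·(-1)^1 = -1.
Ram(-22661, -23) = {17, 23, 43, ∞}; no ℚ_17-point on the conic.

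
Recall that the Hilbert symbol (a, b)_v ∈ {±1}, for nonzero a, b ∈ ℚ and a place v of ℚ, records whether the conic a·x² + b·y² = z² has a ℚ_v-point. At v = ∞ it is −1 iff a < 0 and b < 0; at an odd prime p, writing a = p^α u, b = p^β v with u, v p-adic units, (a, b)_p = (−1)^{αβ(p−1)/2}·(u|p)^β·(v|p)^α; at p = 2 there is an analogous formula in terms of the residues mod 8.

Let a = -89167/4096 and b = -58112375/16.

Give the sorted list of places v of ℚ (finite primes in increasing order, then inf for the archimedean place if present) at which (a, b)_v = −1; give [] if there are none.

[5, 19, 29, inf]

Mod squares: a ≡ -247, b ≡ -2324495. Check v ∈ {∞, 2, 5, 13, 17, 19, 23, 29, 41}.
v=41: a=41^0·(≡39), b=41^1·(≡33) mod 41; (39|41)=+1, (33|41)=+1; (−1)^{0·1·20}·(+1)^1·(+1)^0 = +1.
v=29: a=29^0·(≡26), b=29^1·(≡7) mod 29; (26|29)=-1, (7|29)=+1; (−1)^{0·1·14}·(-1)^1·(+1)^0 = -1.
v=13: a=13^1·(≡5), b=13^0·(≡10) mod 13; (5|13)=-1, (10|13)=+1; (−1)^{1·0·6}·(-1)^0·(+1)^1 = +1.
v=∞: -247 < 0 and -2324495 < 0  ⇒  (a,b)_∞ = -1.
v=5: a=5^0·(≡3), b=5^3·(≡1) mod 5; (3|5)=-1, (1|5)=+1; (−1)^{0·3·2}·(-1)^3·(+1)^0 = -1.
v=17: a=17^0·(≡2), b=17^1·(≡15) mod 17; (2|17)=+1, (15|17)=+1; (−1)^{0·1·8}·(+1)^1·(+1)^0 = +1.
v=23: a=23^0·(≡2), b=23^1·(≡14) mod 23; (2|23)=+1, (14|23)=-1; (−1)^{0·1·11}·(+1)^1·(-1)^0 = +1.
v=19: a=19^3·(≡4), b=19^0·(≡13) mod 19; (4|19)=+1, (13|19)=-1; (−1)^{3·0·9}·(+1)^0·(-1)^3 = -1.
v=2: v_2(a)=-12, v_2(b)=-4; units ≡ 1, 1 (mod 8); ε·ε+αω+βω = 0·0+-12·0+-4·0 ≡ 0  ⇒  (a,b)_2 = +1.
(-247, -2324495 / ℚ) ramifies at {5, 19, 29, ∞}: a division algebra.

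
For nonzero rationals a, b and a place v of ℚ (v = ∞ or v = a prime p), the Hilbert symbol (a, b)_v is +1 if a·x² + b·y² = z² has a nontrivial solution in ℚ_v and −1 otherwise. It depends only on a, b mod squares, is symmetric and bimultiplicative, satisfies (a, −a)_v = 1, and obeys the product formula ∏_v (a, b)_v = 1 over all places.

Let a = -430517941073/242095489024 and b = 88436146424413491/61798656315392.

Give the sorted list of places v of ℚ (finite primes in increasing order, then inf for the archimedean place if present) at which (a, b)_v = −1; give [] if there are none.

Mod squares: a ≡ -17, b ≡ 14467. Check v ∈ {∞, 2, 3, 11, 17, 23, 31, 37}.
v=37: a=37^2·(≡8), b=37^3·(≡16) mod 37; (8|37)=-1, (16|37)=+1; (−1)^{2·3·18}·(-1)^3·(+1)^2 = -1.
v=11: a=11^2·(≡5), b=11^6·(≡2) mod 11; (5|11)=+1, (2|11)=-1; (−1)^{2·6·5}·(+1)^6·(-1)^2 = +1.
v=2: v_2(a)=-18, v_2(b)=-12; units ≡ 7, 3 (mod 8); ε·ε+αω+βω = 1·1+-18·1+-12·0 ≡ 1  ⇒  (a,b)_2 = -1.
v=23: a=23^2·(≡9), b=23^3·(≡4) mod 23; (9|23)=+1, (4|23)=+1; (−1)^{2·3·11}·(+1)^3·(+1)^2 = +1.
v=31: a=31^-4·(≡2), b=31^-6·(≡27) mod 31; (2|31)=+1, (27|31)=-1; (−1)^{-4·-6·15}·(+1)^-6·(-1)^-4 = +1.
v=∞: -17 < 0 and 14467 > 0  ⇒  (a,b)_∞ = +1.
v=3: a=3^0·(≡1), b=3^4·(≡1) mod 3; (1|3)=+1, (1|3)=+1; (−1)^{0·4·1}·(+1)^4·(+1)^0 = +1.
v=17: a=17^3·(≡15), b=17^-1·(≡1) mod 17; (15|17)=+1, (1|17)=+1; (−1)^{3·-1·8}·(+1)^-1·(+1)^3 = +1.
|Ram(-17, 14467)| = 2, even; anisotropic at {2, 37}.

[2, 37]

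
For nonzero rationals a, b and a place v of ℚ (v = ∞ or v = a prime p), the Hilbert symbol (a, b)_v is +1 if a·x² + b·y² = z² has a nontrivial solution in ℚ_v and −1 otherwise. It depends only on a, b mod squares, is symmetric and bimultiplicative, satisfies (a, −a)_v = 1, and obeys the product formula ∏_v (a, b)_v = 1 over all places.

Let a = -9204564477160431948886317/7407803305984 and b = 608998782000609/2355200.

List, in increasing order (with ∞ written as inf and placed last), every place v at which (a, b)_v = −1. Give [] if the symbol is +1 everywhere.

(a, b) ≡ (-37, 14007) mod (ℚ^×)²; places V = {2, 3, 5, 7, 11, 13, 23, 29, 37, 43, ∞}.
(a,b)_11: α=2, u≡10; β=2, v≡1 (mod 11); (10|11)=-1, (1|11)=+1; sign (−1)^0·-1^2·+1^2 = +1.
(a,b)_13: α=4, u≡8; β=2, v≡6 (mod 13); (8|13)=-1, (6|13)=-1; sign (−1)^0·-1^2·-1^4 = +1.
(a,b)_3: α=12, u≡2; β=7, v≡1 (mod 3); (2|3)=-1, (1|3)=+1; sign (−1)^0·-1^7·+1^12 = -1.
(a,b)_2: α=-12, β=-12; u≡3, v≡7 (mod 8); ε(u)ε(v)=1·1, αω(v)=-12·0, βω(u)=-12·1; sum ≡ 1  ⇒  -1.
(a,b)_7: α=6, u≡3; β=3, v≡3 (mod 7); (3|7)=-1, (3|7)=-1; sign (−1)^0·-1^3·-1^6 = -1.
(a,b)_5: α=0, u≡2; β=-2, v≡3 (mod 5); (2|5)=-1, (3|5)=-1; sign (−1)^0·-1^-2·-1^0 = +1.
(a,b)_37: α=3, u≡30; β=2, v≡33 (mod 37); (30|37)=+1, (33|37)=+1; sign (−1)^0·+1^2·+1^3 = +1.
(a,b)_∞: sgn(-37)=−, sgn(14007)=+, so +1.
(a,b)_43: α=-4, u≡10; β=0, v≡2 (mod 43); (10|43)=+1, (2|43)=-1; sign (−1)^0·+1^0·-1^-4 = +1.
(a,b)_29: α=2, u≡3; β=1, v≡8 (mod 29); (3|29)=-1, (8|29)=-1; sign (−1)^0·-1^1·-1^2 = -1.
(a,b)_23: α=-2, u≡8; β=-1, v≡17 (mod 23); (8|23)=+1, (17|23)=-1; sign (−1)^0·+1^-1·-1^-2 = +1.
Ram(-37, 14007) = {2, 3, 7, 29}; no ℚ_2-point on the conic.

[2, 3, 7, 29]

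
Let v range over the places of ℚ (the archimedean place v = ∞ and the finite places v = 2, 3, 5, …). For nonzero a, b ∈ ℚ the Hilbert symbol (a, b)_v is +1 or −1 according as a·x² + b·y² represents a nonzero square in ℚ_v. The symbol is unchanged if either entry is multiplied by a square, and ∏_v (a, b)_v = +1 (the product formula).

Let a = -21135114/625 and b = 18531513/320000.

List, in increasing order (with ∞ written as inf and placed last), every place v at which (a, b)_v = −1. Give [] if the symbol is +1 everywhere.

[2, 3, 7, 23]

Mod squares: a ≡ -2348346, b ≡ 34034. Check v ∈ {∞, 2, 3, 5, 7, 11, 13, 17, 23}.
v=7: a=7^1·(≡4), b=7^1·(≡4) mod 7; (4|7)=+1, (4|7)=+1; (−1)^{1·1·3}·(+1)^1·(+1)^1 = -1.
v=13: a=13^1·(≡2), b=13^1·(≡5) mod 13; (2|13)=-1, (5|13)=-1; (−1)^{1·1·6}·(-1)^1·(-1)^1 = +1.
v=3: a=3^3·(≡2), b=3^2·(≡2) mod 3; (2|3)=-1, (2|3)=-1; (−1)^{3·2·1}·(-1)^2·(-1)^3 = -1.
v=23: a=23^1·(≡6), b=23^0·(≡22) mod 23; (6|23)=+1, (22|23)=-1; (−1)^{1·0·11}·(+1)^0·(-1)^1 = -1.
v=11: a=11^1·(≡2), b=11^3·(≡3) mod 11; (2|11)=-1, (3|11)=+1; (−1)^{1·3·5}·(-1)^3·(+1)^1 = +1.
v=2: v_2(a)=1, v_2(b)=-9; units ≡ 3, 1 (mod 8); ε·ε+αω+βω = 1·0+1·0+-9·1 ≡ 1  ⇒  (a,b)_2 = -1.
v=∞: -2348346 < 0 and 34034 > 0  ⇒  (a,b)_∞ = +1.
v=5: a=5^-4·(≡1), b=5^-4·(≡4) mod 5; (1|5)=+1, (4|5)=+1; (−1)^{-4·-4·2}·(+1)^-4·(+1)^-4 = +1.
v=17: a=17^1·(≡8), b=17^1·(≡13) mod 17; (8|17)=+1, (13|17)=+1; (−1)^{1·1·8}·(+1)^1·(+1)^1 = +1.
(-2348346, 34034 / ℚ) ramifies at {2, 3, 7, 23}: a division algebra.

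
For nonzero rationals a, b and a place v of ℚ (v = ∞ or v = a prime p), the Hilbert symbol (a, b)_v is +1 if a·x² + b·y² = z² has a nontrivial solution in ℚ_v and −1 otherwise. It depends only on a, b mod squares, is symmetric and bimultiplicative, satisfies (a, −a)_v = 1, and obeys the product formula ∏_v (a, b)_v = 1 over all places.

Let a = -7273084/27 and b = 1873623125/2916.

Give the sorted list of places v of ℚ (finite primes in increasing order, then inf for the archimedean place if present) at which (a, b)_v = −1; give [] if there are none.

[3, 7, 11, 23]

(a, b) ≡ (-32277, 10373) mod (ℚ^×)²; places V = {2, 3, 5, 7, 11, 13, 17, 23, 29, 41, 53, ∞}.
(a,b)_3: α=-3, u≡2; β=-6, v≡2 (mod 3); (2|3)=-1, (2|3)=-1; sign (−1)^0·-1^-6·-1^-3 = -1.
(a,b)_53: α=1, u≡31; β=0, v≡38 (mod 53); (31|53)=-1, (38|53)=+1; sign (−1)^0·-1^0·+1^1 = +1.
(a,b)_2: α=2, β=-2; u≡3, v≡5 (mod 8); ε(u)ε(v)=1·0, αω(v)=2·1, βω(u)=-2·1; sum ≡ 0  ⇒  +1.
(a,b)_29: α=1, u≡2; β=0, v≡9 (mod 29); (2|29)=-1, (9|29)=+1; sign (−1)^0·-1^0·+1^1 = +1.
(a,b)_23: α=0, u≡17; β=1, v≡20 (mod 23); (17|23)=-1, (20|23)=-1; sign (−1)^0·-1^1·-1^0 = -1.
(a,b)_5: α=0, u≡3; β=4, v≡2 (mod 5); (3|5)=-1, (2|5)=-1; sign (−1)^0·-1^4·-1^0 = +1.
(a,b)_13: α=2, u≡7; β=0, v≡9 (mod 13); (7|13)=-1, (9|13)=+1; sign (−1)^0·-1^0·+1^2 = +1.
(a,b)_17: α=0, u≡6; β=2, v≡10 (mod 17); (6|17)=-1, (10|17)=-1; sign (−1)^0·-1^2·-1^0 = +1.
(a,b)_41: α=0, u≡36; β=1, v≡28 (mod 41); (36|41)=+1, (28|41)=-1; sign (−1)^0·+1^1·-1^0 = +1.
(a,b)_11: α=0, u≡10; β=1, v≡7 (mod 11); (10|11)=-1, (7|11)=-1; sign (−1)^0·-1^1·-1^0 = -1.
(a,b)_∞: sgn(-32277)=−, sgn(10373)=+, so +1.
(a,b)_7: α=1, u≡2; β=0, v≡6 (mod 7); (2|7)=+1, (6|7)=-1; sign (−1)^0·+1^0·-1^1 = -1.
|Ram(-32277, 10373)| = 4, even; anisotropic at {3, 7, 11, 23}.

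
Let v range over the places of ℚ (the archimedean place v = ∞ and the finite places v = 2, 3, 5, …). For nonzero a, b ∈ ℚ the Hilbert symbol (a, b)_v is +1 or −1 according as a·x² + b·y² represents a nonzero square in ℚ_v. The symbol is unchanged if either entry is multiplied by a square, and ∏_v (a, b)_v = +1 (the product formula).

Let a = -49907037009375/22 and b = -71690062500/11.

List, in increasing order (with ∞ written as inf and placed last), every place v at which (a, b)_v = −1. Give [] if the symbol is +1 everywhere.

[2, 7, 11, 13, 17, inf]

(a, b) ≡ (-170170, -11) mod (ℚ^×)²; places V = {2, 3, 5, 7, 11, 13, 17, ∞}.
(a,b)_2: α=-1, β=2; u≡3, v≡5 (mod 8); ε(u)ε(v)=1·0, αω(v)=-1·1, βω(u)=2·1; sum ≡ 1  ⇒  -1.
(a,b)_17: α=3, u≡11; β=2, v≡5 (mod 17); (11|17)=-1, (5|17)=-1; sign (−1)^0·-1^2·-1^3 = -1.
(a,b)_5: α=5, u≡1; β=6, v≡1 (mod 5); (1|5)=+1, (1|5)=+1; sign (−1)^0·+1^6·+1^5 = +1.
(a,b)_11: α=-1, u≡2; β=-1, v≡10 (mod 11); (2|11)=-1, (10|11)=-1; sign (−1)^1·-1^-1·-1^-1 = -1.
(a,b)_3: α=6, u≡2; β=4, v≡1 (mod 3); (2|3)=-1, (1|3)=+1; sign (−1)^0·-1^4·+1^6 = +1.
(a,b)_∞: sgn(-170170)=−, sgn(-11)=−, so -1.
(a,b)_7: α=3, u≡4; β=2, v≡6 (mod 7); (4|7)=+1, (6|7)=-1; sign (−1)^0·+1^2·-1^3 = -1.
(a,b)_13: α=1, u≡10; β=0, v≡2 (mod 13); (10|13)=+1, (2|13)=-1; sign (−1)^0·+1^0·-1^1 = -1.
(-170170, -11 / ℚ) ramifies at {2, 7, 11, 13, 17, ∞}: a division algebra.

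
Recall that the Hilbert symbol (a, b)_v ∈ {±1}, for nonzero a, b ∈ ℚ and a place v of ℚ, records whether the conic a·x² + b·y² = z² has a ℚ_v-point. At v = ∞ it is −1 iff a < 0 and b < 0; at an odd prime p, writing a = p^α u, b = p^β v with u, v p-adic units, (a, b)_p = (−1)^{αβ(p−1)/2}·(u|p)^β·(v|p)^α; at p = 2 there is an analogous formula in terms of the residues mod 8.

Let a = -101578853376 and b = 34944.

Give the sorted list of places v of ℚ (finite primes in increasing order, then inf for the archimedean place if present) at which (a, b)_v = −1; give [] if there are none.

(a, b) ≡ (-11, 546) mod (ℚ^×)²; places V = {2, 3, 7, 11, 13, ∞}.
(a,b)_∞: sgn(-11)=−, sgn(546)=+, so +1.
(a,b)_11: α=3, u≡7; β=0, v≡8 (mod 11); (7|11)=-1, (8|11)=-1; sign (−1)^0·-1^0·-1^3 = -1.
(a,b)_2: α=10, β=7; u≡5, v≡1 (mod 8); ε(u)ε(v)=0·0, αω(v)=10·0, βω(u)=7·1; sum ≡ 1  ⇒  -1.
(a,b)_13: α=2, u≡11; β=1, v≡10 (mod 13); (11|13)=-1, (10|13)=+1; sign (−1)^0·-1^1·+1^2 = -1.
(a,b)_3: α=2, u≡1; β=1, v≡2 (mod 3); (1|3)=+1, (2|3)=-1; sign (−1)^0·+1^1·-1^2 = +1.
(a,b)_7: α=2, u≡3; β=1, v≡1 (mod 7); (3|7)=-1, (1|7)=+1; sign (−1)^0·-1^1·+1^2 = -1.
|Ram(-11, 546)| = 4, even; anisotropic at {2, 7, 11, 13}.

[2, 7, 11, 13]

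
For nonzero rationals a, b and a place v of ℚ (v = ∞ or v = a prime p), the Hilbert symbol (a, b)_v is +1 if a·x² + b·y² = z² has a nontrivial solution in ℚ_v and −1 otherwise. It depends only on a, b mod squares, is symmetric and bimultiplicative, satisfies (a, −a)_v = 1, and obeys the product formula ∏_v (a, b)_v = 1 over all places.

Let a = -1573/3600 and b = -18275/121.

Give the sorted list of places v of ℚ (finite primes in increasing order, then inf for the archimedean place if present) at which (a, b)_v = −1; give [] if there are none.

[43, inf]

Mod squares: a ≡ -13, b ≡ -731. Check v ∈ {∞, 2, 3, 5, 11, 13, 17, 43}.
v=11: a=11^2·(≡3), b=11^-2·(≡7) mod 11; (3|11)=+1, (7|11)=-1; (−1)^{2·-2·5}·(+1)^-2·(-1)^2 = +1.
v=5: a=5^-2·(≡3), b=5^2·(≡4) mod 5; (3|5)=-1, (4|5)=+1; (−1)^{-2·2·2}·(-1)^2·(+1)^-2 = +1.
v=3: a=3^-2·(≡2), b=3^0·(≡1) mod 3; (2|3)=-1, (1|3)=+1; (−1)^{-2·0·1}·(-1)^0·(+1)^-2 = +1.
v=17: a=17^0·(≡15), b=17^1·(≡15) mod 17; (15|17)=+1, (15|17)=+1; (−1)^{0·1·8}·(+1)^1·(+1)^0 = +1.
v=13: a=13^1·(≡4), b=13^0·(≡4) mod 13; (4|13)=+1, (4|13)=+1; (−1)^{1·0·6}·(+1)^0·(+1)^1 = +1.
v=43: a=43^0·(≡20), b=43^1·(≡37) mod 43; (20|43)=-1, (37|43)=-1; (−1)^{0·1·21}·(-1)^1·(-1)^0 = -1.
v=2: v_2(a)=-4, v_2(b)=0; units ≡ 3, 5 (mod 8); ε·ε+αω+βω = 1·0+-4·1+0·1 ≡ 0  ⇒  (a,b)_2 = +1.
v=∞: -13 < 0 and -731 < 0  ⇒  (a,b)_∞ = -1.
(-13, -731 / ℚ) ramifies at {43, ∞}: a division algebra.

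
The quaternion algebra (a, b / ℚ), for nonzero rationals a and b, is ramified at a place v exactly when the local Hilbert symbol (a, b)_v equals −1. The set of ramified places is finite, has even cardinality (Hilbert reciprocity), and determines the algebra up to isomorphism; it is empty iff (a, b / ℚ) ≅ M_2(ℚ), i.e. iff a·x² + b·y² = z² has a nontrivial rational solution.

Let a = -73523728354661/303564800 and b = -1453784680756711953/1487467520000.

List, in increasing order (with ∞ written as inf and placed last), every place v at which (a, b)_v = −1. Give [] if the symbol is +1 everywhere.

(a, b) ≡ (-18538, -1426) mod (ℚ^×)²; places V = {2, 3, 5, 7, 11, 13, 17, 23, 31, ∞}.
(a,b)_13: α=5, u≡12; β=8, v≡9 (mod 13); (12|13)=+1, (9|13)=+1; sign (−1)^0·+1^8·+1^5 = +1.
(a,b)_5: α=-2, u≡2; β=-4, v≡1 (mod 5); (2|5)=-1, (1|5)=+1; sign (−1)^0·-1^-4·+1^-2 = +1.
(a,b)_11: α=-2, u≡8; β=-2, v≡3 (mod 11); (8|11)=-1, (3|11)=+1; sign (−1)^0·-1^-2·+1^-2 = +1.
(a,b)_∞: sgn(-18538)=−, sgn(-1426)=−, so -1.
(a,b)_23: α=1, u≡22; β=1, v≡7 (mod 23); (22|23)=-1, (7|23)=-1; sign (−1)^1·-1^1·-1^1 = -1.
(a,b)_31: α=3, u≡26; β=3, v≡28 (mod 31); (26|31)=-1, (28|31)=+1; sign (−1)^1·-1^3·+1^3 = +1.
(a,b)_3: α=0, u≡2; β=2, v≡2 (mod 3); (2|3)=-1, (2|3)=-1; sign (−1)^0·-1^2·-1^0 = +1.
(a,b)_2: α=-11, β=-13; u≡3, v≡7 (mod 8); ε(u)ε(v)=1·1, αω(v)=-11·0, βω(u)=-13·1; sum ≡ 0  ⇒  +1.
(a,b)_17: α=2, u≡2; β=2, v≡1 (mod 17); (2|17)=+1, (1|17)=+1; sign (−1)^0·+1^2·+1^2 = +1.
(a,b)_7: α=-2, u≡6; β=-4, v≡1 (mod 7); (6|7)=-1, (1|7)=+1; sign (−1)^0·-1^-4·+1^-2 = +1.
Ram(-18538, -1426) = {23, ∞}; no ℚ_23-point on the conic.

[23, inf]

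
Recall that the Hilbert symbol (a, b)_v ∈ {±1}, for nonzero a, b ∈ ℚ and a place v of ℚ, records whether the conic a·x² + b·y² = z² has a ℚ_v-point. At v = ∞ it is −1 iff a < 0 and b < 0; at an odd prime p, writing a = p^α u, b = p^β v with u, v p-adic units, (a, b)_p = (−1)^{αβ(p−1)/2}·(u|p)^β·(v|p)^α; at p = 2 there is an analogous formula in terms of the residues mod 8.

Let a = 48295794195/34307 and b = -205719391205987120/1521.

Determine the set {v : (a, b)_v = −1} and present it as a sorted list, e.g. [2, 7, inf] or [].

[5, 11, 29, 31]

Mod squares: a ≡ 6576185, b ≡ -762755. Check v ∈ {∞, 2, 3, 5, 7, 11, 13, 19, 29, 31, 37}.
v=∞: 6576185 > 0 and -762755 < 0  ⇒  (a,b)_∞ = +1.
v=19: a=19^1·(≡7), b=19^1·(≡12) mod 19; (7|19)=+1, (12|19)=-1; (−1)^{1·1·9}·(+1)^1·(-1)^1 = +1.
v=2: v_2(a)=0, v_2(b)=4; units ≡ 1, 5 (mod 8); ε·ε+αω+βω = 0·0+0·1+4·0 ≡ 0  ⇒  (a,b)_2 = +1.
v=7: a=7^-1·(≡5), b=7^1·(≡1) mod 7; (5|7)=-1, (1|7)=+1; (−1)^{-1·1·3}·(-1)^1·(+1)^-1 = +1.
v=3: a=3^2·(≡2), b=3^-2·(≡1) mod 3; (2|3)=-1, (1|3)=+1; (−1)^{2·-2·1}·(-1)^-2·(+1)^2 = +1.
v=5: a=5^1·(≡2), b=5^1·(≡1) mod 5; (2|5)=-1, (1|5)=+1; (−1)^{1·1·2}·(-1)^1·(+1)^1 = -1.
v=13: a=13^-2·(≡8), b=13^-2·(≡5) mod 13; (8|13)=-1, (5|13)=-1; (−1)^{-2·-2·6}·(-1)^-2·(-1)^-2 = +1.
v=37: a=37^2·(≡3), b=37^3·(≡24) mod 37; (3|37)=+1, (24|37)=-1; (−1)^{2·3·18}·(+1)^3·(-1)^2 = +1.
v=29: a=29^-1·(≡26), b=29^2·(≡14) mod 29; (26|29)=-1, (14|29)=-1; (−1)^{-1·2·14}·(-1)^2·(-1)^-1 = -1.
v=31: a=31^1·(≡18), b=31^1·(≡2) mod 31; (18|31)=+1, (2|31)=+1; (−1)^{1·1·15}·(+1)^1·(+1)^1 = -1.
v=11: a=11^3·(≡7), b=11^4·(≡2) mod 11; (7|11)=-1, (2|11)=-1; (−1)^{3·4·5}·(-1)^4·(-1)^3 = -1.
|Ram(6576185, -762755)| = 4, even; anisotropic at {5, 11, 29, 31}.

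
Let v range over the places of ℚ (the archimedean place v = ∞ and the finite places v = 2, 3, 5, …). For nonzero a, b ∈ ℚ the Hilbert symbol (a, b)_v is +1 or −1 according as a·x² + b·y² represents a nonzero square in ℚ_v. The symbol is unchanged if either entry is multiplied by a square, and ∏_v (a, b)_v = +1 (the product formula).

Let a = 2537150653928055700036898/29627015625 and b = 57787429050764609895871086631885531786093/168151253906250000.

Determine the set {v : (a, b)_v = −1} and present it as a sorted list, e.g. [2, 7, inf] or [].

[2, 11, 29, 37]

(a, b) ≡ (2, 365893) mod (ℚ^×)²; places V = {2, 3, 5, 11, 17, 23, 29, 31, 37, ∞}.
(a,b)_29: α=2, u≡15; β=5, v≡14 (mod 29); (15|29)=-1, (14|29)=-1; sign (−1)^0·-1^5·-1^2 = -1.
(a,b)_5: α=-6, u≡2; β=-12, v≡3 (mod 5); (2|5)=-1, (3|5)=-1; sign (−1)^0·-1^-12·-1^-6 = +1.
(a,b)_23: α=8, u≡2; β=14, v≡8 (mod 23); (2|23)=+1, (8|23)=+1; sign (−1)^0·+1^14·+1^8 = +1.
(a,b)_17: α=-2, u≡8; β=0, v≡1 (mod 17); (8|17)=+1, (1|17)=+1; sign (−1)^0·+1^0·+1^-2 = +1.
(a,b)_∞: sgn(2)=+, sgn(365893)=+, so +1.
(a,b)_31: α=2, u≡4; β=3, v≡15 (mod 31); (4|31)=+1, (15|31)=-1; sign (−1)^0·+1^3·-1^2 = +1.
(a,b)_3: α=-8, u≡2; β=-16, v≡1 (mod 3); (2|3)=-1, (1|3)=+1; sign (−1)^0·-1^-16·+1^-8 = +1.
(a,b)_37: α=2, u≡15; β=3, v≡26 (mod 37); (15|37)=-1, (26|37)=+1; sign (−1)^0·-1^3·+1^2 = -1.
(a,b)_11: α=4, u≡10; β=5, v≡6 (mod 11); (10|11)=-1, (6|11)=-1; sign (−1)^0·-1^5·-1^4 = -1.
(a,b)_2: α=1, β=-4; u≡1, v≡5 (mod 8); ε(u)ε(v)=0·0, αω(v)=1·1, βω(u)=-4·0; sum ≡ 1  ⇒  -1.
|Ram(2, 365893)| = 4, even; anisotropic at {2, 11, 29, 37}.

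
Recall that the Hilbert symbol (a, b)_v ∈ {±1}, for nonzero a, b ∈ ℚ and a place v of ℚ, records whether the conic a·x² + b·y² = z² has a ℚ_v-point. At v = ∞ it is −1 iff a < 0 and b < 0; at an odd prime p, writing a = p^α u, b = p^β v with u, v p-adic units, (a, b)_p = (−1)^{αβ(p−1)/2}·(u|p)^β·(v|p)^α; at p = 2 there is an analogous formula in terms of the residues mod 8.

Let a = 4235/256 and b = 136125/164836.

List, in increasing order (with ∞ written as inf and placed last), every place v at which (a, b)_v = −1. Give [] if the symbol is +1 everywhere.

(a, b) ≡ (35, 5) mod (ℚ^×)²; places V = {2, 3, 5, 7, 11, 29, ∞}.
(a,b)_5: α=1, u≡2; β=3, v≡4 (mod 5); (2|5)=-1, (4|5)=+1; sign (−1)^0·-1^3·+1^1 = -1.
(a,b)_3: α=0, u≡2; β=2, v≡2 (mod 3); (2|3)=-1, (2|3)=-1; sign (−1)^0·-1^2·-1^0 = +1.
(a,b)_11: α=2, u≡8; β=2, v≡3 (mod 11); (8|11)=-1, (3|11)=+1; sign (−1)^0·-1^2·+1^2 = +1.
(a,b)_7: α=1, u≡6; β=-2, v≡6 (mod 7); (6|7)=-1, (6|7)=-1; sign (−1)^0·-1^-2·-1^1 = -1.
(a,b)_2: α=-8, β=-2; u≡3, v≡5 (mod 8); ε(u)ε(v)=1·0, αω(v)=-8·1, βω(u)=-2·1; sum ≡ 0  ⇒  +1.
(a,b)_∞: sgn(35)=+, sgn(5)=+, so +1.
(a,b)_29: α=0, u≡23; β=-2, v≡25 (mod 29); (23|29)=+1, (25|29)=+1; sign (−1)^0·+1^-2·+1^0 = +1.
Ram(35, 5) = {5, 7}; no ℚ_5-point on the conic.

[5, 7]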